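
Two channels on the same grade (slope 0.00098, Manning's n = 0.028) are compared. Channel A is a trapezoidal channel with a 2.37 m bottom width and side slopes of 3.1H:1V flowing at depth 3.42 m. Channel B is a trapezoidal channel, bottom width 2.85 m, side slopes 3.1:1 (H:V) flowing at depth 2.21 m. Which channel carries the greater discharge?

channel A

Channel A: With bottom width b = 2.37 m and side slope z = 3.1: A = (b + zy)y = (2.37 + 3.1×3.42)×3.42 = 44.36 m²; P = b + 2y√(1+z²) = 2.37 + 2×3.42×3.257 = 24.65 m. Hydraulic radius R = A/P = 44.36/24.65 = 1.8 m. Q_A = (1/0.028)·44.36·1.8^(2/3)·√0.00098 = 73.39 m³/s.
Channel B: With bottom width b = 2.85 m and side slope z = 3.1: A = (b + zy)y = (2.85 + 3.1×2.21)×2.21 = 21.44 m²; P = b + 2y√(1+z²) = 2.85 + 2×2.21×3.257 = 17.25 m. Hydraulic radius R = A/P = 21.44/17.25 = 1.243 m. Q_B = (1/0.028)·21.44·1.243^(2/3)·√0.00098 = 27.71 m³/s.
Q_A = 73.39 m³/s vs Q_B = 27.71 m³/s, so channel A carries more.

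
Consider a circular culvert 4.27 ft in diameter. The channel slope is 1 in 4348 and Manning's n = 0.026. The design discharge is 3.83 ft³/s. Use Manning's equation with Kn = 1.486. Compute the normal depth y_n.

Manning's equation rearranged: A R^(2/3) = nQ / (1.486·√S) = 0.026 × 3.83 / (1.486 × √0.00023) = 4.419.
At y = 2.01 ft: A R^(2/3) = 6.742 — over.
At y = 1.19 ft: A R^(2/3) = 2.538 — short.
At y = 1.59 ft: A R^(2/3) = 4.417 — matches.

y_n = 1.59 ft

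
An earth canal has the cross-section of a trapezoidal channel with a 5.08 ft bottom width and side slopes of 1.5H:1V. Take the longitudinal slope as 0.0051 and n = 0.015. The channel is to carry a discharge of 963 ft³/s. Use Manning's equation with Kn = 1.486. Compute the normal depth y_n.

y_n = 5.25 ft

Manning's equation rearranged: A R^(2/3) = nQ / (1.486·√S) = 0.015 × 963 / (1.486 × √0.0051) = 136.1.
Try y = 3.58 ft: A R^(2/3) = 60.96 — low.
Try y = 6.17 ft: A R^(2/3) = 193.5 — high.
Try y = 5.25 ft: A R^(2/3) = 136.2 — ≈ 136.1.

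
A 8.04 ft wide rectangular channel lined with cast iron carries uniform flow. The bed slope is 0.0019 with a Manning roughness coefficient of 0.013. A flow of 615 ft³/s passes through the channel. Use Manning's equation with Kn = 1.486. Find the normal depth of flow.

y_n = 7.97 ft

Manning's equation rearranged: A R^(2/3) = nQ / (1.486·√S) = 0.013 × 615 / (1.486 × √0.0019) = 123.4.
Try y = 7.02 ft: A R^(2/3) = 105.5 — too small.
Try y = 9.45 ft: A R^(2/3) = 151.7 — too large.
Try y = 7.97 ft: A R^(2/3) = 123.4 — close enough.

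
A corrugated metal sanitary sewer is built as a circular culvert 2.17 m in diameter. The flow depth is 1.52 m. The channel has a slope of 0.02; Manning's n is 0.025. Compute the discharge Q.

Q = 11.7 m³/s

For a circular section of diameter D = 2.17 m at depth y = 1.52 m, the central angle is θ = 2 arccos(1 − 2y/D) = 3.967 rad. Then A = (D²/8)(θ − sin θ) = 2.767 m² and P = Dθ/2 = 4.304 m.
Hydraulic radius R = A/P = 2.767/4.304 = 0.643 m.
Manning's equation: Q = (1/n) A R^(2/3) S^(1/2) = (1/0.025) × 2.767 × 0.643^(2/3) × 0.02^(1/2) = 11.7 m³/s.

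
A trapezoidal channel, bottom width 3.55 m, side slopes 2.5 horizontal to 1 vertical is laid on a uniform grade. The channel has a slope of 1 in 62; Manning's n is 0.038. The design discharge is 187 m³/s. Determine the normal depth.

Manning's equation rearranged: A R^(2/3) = nQ / (1·√S) = 0.038 × 187 / (√0.01613) = 55.95.
Try y = 2.29 m: A R^(2/3) = 25.78 — too small.
Try y = 3.51 m: A R^(2/3) = 66.99 — too large.
Try y = 3.24 m: A R^(2/3) = 55.8 — close enough.

y_n = 3.24 m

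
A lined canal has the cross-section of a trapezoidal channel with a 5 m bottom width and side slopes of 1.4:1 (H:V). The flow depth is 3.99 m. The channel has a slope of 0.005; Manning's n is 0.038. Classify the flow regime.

subcritical

With bottom width b = 5 m and side slope z = 1.4: A = (b + zy)y = (5 + 1.4×3.99)×3.99 = 42.24 m²; P = b + 2y√(1+z²) = 5 + 2×3.99×1.72 = 18.73 m.
Hydraulic radius R = A/P = 42.24/18.73 = 2.255 m.
V = (1/n) R^(2/3) √S = (1/0.038) × 2.255^(2/3) × √0.005 = 3.2 m/s. Hydraulic depth D_h = A/T = 42.24/16.17 = 2.612 m.
Froude number Fr = V/√(g·D_h) = 3.2/√(9.81×2.612) = 0.632, which is less than 1, so the flow is subcritical.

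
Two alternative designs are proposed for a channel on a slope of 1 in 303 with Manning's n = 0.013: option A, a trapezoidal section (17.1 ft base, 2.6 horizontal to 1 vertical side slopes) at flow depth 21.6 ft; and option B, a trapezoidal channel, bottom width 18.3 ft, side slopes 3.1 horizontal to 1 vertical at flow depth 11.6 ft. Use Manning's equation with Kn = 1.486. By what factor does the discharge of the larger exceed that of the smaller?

3.61

Channel A: With bottom width b = 17.1 ft and side slope z = 2.6: A = (b + zy)y = (17.1 + 2.6×21.6)×21.6 = 1582 ft²; P = b + 2y√(1+z²) = 17.1 + 2×21.6×2.786 = 137.4 ft. Hydraulic radius R = A/P = 1582/137.4 = 11.51 ft. Q_A = (1.486/0.013)·1582·11.51^(2/3)·√0.0033 = 52980 ft³/s.
Channel B: With bottom width b = 18.3 ft and side slope z = 3.1: A = (b + zy)y = (18.3 + 3.1×11.6)×11.6 = 629.4 ft²; P = b + 2y√(1+z²) = 18.3 + 2×11.6×3.257 = 93.87 ft. Hydraulic radius R = A/P = 629.4/93.87 = 6.705 ft. Q_B = (1.486/0.013)·629.4·6.705^(2/3)·√0.0033 = 14700 ft³/s.
The larger discharge is 52980 ft³/s and the smaller is 14700 ft³/s; the ratio is 3.61.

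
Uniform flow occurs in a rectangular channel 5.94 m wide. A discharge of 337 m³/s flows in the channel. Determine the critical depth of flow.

y_c = 6.9 m

For a rectangular channel, critical depth y_c = (q²/g)^(1/3) where q = Q/b = 337/5.94 = 56.73 m²/s.
So y_c = (56.73²/9.81)^(1/3) = 6.9 m.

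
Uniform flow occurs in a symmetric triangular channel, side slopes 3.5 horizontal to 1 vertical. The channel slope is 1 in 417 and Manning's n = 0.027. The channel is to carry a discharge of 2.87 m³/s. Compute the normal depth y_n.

Manning's equation rearranged: A R^(2/3) = nQ / (1·√S) = 0.027 × 2.87 / (√0.002398) = 1.582.
At y = 1.14 m: A R^(2/3) = 3.046 — too large.
At y = 0.768 m: A R^(2/3) = 1.062 — too small.
At y = 0.892 m: A R^(2/3) = 1.584 — close enough.

y_n = 0.892 m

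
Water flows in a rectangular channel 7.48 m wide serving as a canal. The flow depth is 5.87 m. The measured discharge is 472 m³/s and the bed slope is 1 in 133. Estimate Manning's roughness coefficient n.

Flow area A = b·y = 7.48 × 5.87 = 43.91 m². Wetted perimeter P = b + 2y = 7.48 + 2×5.87 = 19.22 m.
Hydraulic radius R = A/P = 43.91/19.22 = 2.284 m.
Rearranging Manning's equation: n = (1/Q) A R^(2/3) S^(1/2) = (1/472) × 43.91 × 2.284^(2/3) × √0.007519 = 0.014.

n = 0.014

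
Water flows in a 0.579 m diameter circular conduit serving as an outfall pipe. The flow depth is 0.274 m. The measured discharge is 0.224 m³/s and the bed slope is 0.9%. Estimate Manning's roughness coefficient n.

n = 0.014

For a circular section of diameter D = 0.579 m at depth y = 0.274 m, the central angle is θ = 2 arccos(1 − 2y/D) = 3.034 rad. Then A = (D²/8)(θ − sin θ) = 0.1227 m² and P = Dθ/2 = 0.8785 m.
Hydraulic radius R = A/P = 0.1227/0.8785 = 0.1396 m.
Rearranging Manning's equation: n = (1/Q) A R^(2/3) S^(1/2) = (1/0.224) × 0.1227 × 0.1396^(2/3) × √0.009 = 0.014.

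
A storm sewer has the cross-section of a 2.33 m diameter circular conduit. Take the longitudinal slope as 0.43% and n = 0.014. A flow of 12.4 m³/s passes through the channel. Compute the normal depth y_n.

y_n = 1.71 m

Manning's equation rearranged: A R^(2/3) = nQ / (1·√S) = 0.014 × 12.4 / (√0.0043) = 2.647.
Try y = 1.17 m: A R^(2/3) = 1.498 — short.
Try y = 1.98 m: A R^(2/3) = 3.064 — over.
Try y = 1.71 m: A R^(2/3) = 2.643 — ≈ 2.647.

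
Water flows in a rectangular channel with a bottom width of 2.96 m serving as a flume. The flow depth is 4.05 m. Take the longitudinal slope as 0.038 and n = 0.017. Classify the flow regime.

Flow area A = b·y = 2.96 × 4.05 = 11.99 m². Wetted perimeter P = b + 2y = 2.96 + 2×4.05 = 11.06 m.
Hydraulic radius R = A/P = 11.99/11.06 = 1.084 m.
V = (1/n) R^(2/3) √S = (1/0.017) × 1.084^(2/3) × √0.038 = 12.1 m/s. Hydraulic depth D_h = A/T = 11.99/2.96 = 4.05 m.
Froude number Fr = V/√(g·D_h) = 12.1/√(9.81×4.05) = 1.92, which is greater than 1, so the flow is supercritical.

supercritical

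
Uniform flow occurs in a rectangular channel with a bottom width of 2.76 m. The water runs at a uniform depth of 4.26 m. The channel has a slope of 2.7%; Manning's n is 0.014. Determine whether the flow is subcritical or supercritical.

Flow area A = b·y = 2.76 × 4.26 = 11.76 m². Wetted perimeter P = b + 2y = 2.76 + 2×4.26 = 11.28 m.
Hydraulic radius R = A/P = 11.76/11.28 = 1.042 m.
V = (1/n) R^(2/3) √S = (1/0.014) × 1.042^(2/3) × √0.027 = 12.07 m/s. Hydraulic depth D_h = A/T = 11.76/2.76 = 4.26 m.
Froude number Fr = V/√(g·D_h) = 12.07/√(9.81×4.26) = 1.87, which is greater than 1, so the flow is supercritical.

supercritical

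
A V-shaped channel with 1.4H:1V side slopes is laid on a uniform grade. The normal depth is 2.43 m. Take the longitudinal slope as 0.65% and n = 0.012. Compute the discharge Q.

Q = 55.1 m³/s

For a triangular section with side slope z = 1.4: A = zy² = 1.4×2.43² = 8.267 m²; P = 2y√(1+z²) = 2×2.43×1.72 = 8.361 m.
Hydraulic radius R = A/P = 8.267/8.361 = 0.9887 m.
Manning's equation: Q = (1/n) A R^(2/3) S^(1/2) = (1/0.012) × 8.267 × 0.9887^(2/3) × 0.0065^(1/2) = 55.1 m³/s.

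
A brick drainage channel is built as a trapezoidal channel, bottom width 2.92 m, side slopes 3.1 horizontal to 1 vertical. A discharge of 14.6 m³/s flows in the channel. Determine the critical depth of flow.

At critical depth, Q² T / (g A³) = 1, i.e. A³/T = Q²/g = 14.6²/9.81 = 21.73.
Try y = 1.24 m: A³/T = 55.62 — high.
Try y = 0.834 m: A³/T = 11.96 — low.
Try y = 0.975 m: A³/T = 21.7 — close enough.

y_c = 0.975 m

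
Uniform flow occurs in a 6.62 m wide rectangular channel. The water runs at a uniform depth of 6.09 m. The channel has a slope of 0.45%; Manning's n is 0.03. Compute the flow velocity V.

V = 3.72 m/s

Flow area A = b·y = 6.62 × 6.09 = 40.32 m². Wetted perimeter P = b + 2y = 6.62 + 2×6.09 = 18.8 m.
Hydraulic radius R = A/P = 40.32/18.8 = 2.144 m.
From Manning's equation, V = (1/n) R^(2/3) S^(1/2) = (1/0.03) × 2.144^(2/3) × 0.0045^(1/2) = 3.72 m/s.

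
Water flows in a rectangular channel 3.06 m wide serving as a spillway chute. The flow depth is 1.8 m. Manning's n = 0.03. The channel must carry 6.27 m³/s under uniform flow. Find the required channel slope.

S = 0.0015

Flow area A = b·y = 3.06 × 1.8 = 5.508 m². Wetted perimeter P = b + 2y = 3.06 + 2×1.8 = 6.66 m.
Hydraulic radius R = A/P = 5.508/6.66 = 0.827 m.
From Manning's equation, S = [nQ / (1 A R^(2/3))]² = [0.03 × 6.27 / (1 × 5.508 × 0.827^(2/3))]² = 0.0015.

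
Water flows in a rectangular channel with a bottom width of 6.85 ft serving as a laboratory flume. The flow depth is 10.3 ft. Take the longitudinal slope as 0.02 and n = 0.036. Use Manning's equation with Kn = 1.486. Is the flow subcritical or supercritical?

subcritical

Flow area A = b·y = 6.85 × 10.3 = 70.56 ft². Wetted perimeter P = b + 2y = 6.85 + 2×10.3 = 27.45 ft.
Hydraulic radius R = A/P = 70.56/27.45 = 2.57 ft.
V = (1.486/n) R^(2/3) √S = (1.486/0.036) × 2.57^(2/3) × √0.02 = 10.95 ft/s. Hydraulic depth D_h = A/T = 70.56/6.85 = 10.3 ft.
Froude number Fr = V/√(g·D_h) = 10.95/√(32.2×10.3) = 0.601, which is less than 1, so the flow is subcritical.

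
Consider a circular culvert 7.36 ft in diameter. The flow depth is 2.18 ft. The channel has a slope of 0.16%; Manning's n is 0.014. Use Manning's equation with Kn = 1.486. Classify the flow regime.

subcritical

For a circular section of diameter D = 7.36 ft at depth y = 2.18 ft, the central angle is θ = 2 arccos(1 − 2y/D) = 2.302 rad. Then A = (D²/8)(θ − sin θ) = 10.55 ft² and P = Dθ/2 = 8.471 ft.
Hydraulic radius R = A/P = 10.55/8.471 = 1.245 ft.
V = (1.486/n) R^(2/3) √S = (1.486/0.014) × 1.245^(2/3) × √0.0016 = 4.913 ft/s. Hydraulic depth D_h = A/T = 10.55/6.721 = 1.569 ft.
Froude number Fr = V/√(g·D_h) = 4.913/√(32.2×1.569) = 0.691, which is less than 1, so the flow is subcritical.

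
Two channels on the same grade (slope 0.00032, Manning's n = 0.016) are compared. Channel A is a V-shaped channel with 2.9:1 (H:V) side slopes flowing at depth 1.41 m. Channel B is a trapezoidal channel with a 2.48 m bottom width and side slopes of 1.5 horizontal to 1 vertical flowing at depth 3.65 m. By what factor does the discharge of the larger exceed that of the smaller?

9.97

Channel A: For a triangular section with side slope z = 2.9: A = zy² = 2.9×1.41² = 5.765 m²; P = 2y√(1+z²) = 2×1.41×3.068 = 8.651 m. Hydraulic radius R = A/P = 5.765/8.651 = 0.6665 m. Q_A = (1/0.016)·5.765·0.6665^(2/3)·√0.00032 = 4.918 m³/s.
Channel B: With bottom width b = 2.48 m and side slope z = 1.5: A = (b + zy)y = (2.48 + 1.5×3.65)×3.65 = 29.04 m²; P = b + 2y√(1+z²) = 2.48 + 2×3.65×1.803 = 15.64 m. Hydraulic radius R = A/P = 29.04/15.64 = 1.856 m. Q_B = (1/0.016)·29.04·1.856^(2/3)·√0.00032 = 49.04 m³/s.
The larger discharge is 49.04 m³/s and the smaller is 4.918 m³/s; the ratio is 9.97.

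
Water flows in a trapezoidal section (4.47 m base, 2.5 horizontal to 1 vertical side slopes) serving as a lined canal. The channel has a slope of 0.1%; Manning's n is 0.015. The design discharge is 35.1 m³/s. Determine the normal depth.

Manning's equation rearranged: A R^(2/3) = nQ / (1·√S) = 0.015 × 35.1 / (√0.001) = 16.65.
Trying y = 2.15 m: A R^(2/3) = 25.46 — over.
Trying y = 1.32 m: A R^(2/3) = 9.46 — short.
Trying y = 1.75 m: A R^(2/3) = 16.63 — close enough.

y_n = 1.75 m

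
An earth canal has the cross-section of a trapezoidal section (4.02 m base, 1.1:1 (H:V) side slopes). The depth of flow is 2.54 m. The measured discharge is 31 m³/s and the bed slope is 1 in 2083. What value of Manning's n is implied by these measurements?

n = 0.016

With bottom width b = 4.02 m and side slope z = 1.1: A = (b + zy)y = (4.02 + 1.1×2.54)×2.54 = 17.31 m²; P = b + 2y√(1+z²) = 4.02 + 2×2.54×1.487 = 11.57 m.
Hydraulic radius R = A/P = 17.31/11.57 = 1.496 m.
Rearranging Manning's equation: n = (1/Q) A R^(2/3) S^(1/2) = (1/31) × 17.31 × 1.496^(2/3) × √0.0004801 = 0.016.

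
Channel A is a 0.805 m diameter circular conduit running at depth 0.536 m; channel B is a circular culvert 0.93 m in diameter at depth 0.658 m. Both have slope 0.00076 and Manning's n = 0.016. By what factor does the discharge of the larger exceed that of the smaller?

Channel A: For a circular section of diameter D = 0.805 m at depth y = 0.536 m, the central angle is θ = 2 arccos(1 − 2y/D) = 3.818 rad. Then A = (D²/8)(θ − sin θ) = 0.3599 m² and P = Dθ/2 = 1.537 m. Hydraulic radius R = A/P = 0.3599/1.537 = 0.2342 m. Q_A = (1/0.016)·0.3599·0.2342^(2/3)·√0.00076 = 0.2357 m³/s.
Channel B: For a circular section of diameter D = 0.93 m at depth y = 0.658 m, the central angle is θ = 2 arccos(1 − 2y/D) = 3.998 rad. Then A = (D²/8)(θ − sin θ) = 0.5138 m² and P = Dθ/2 = 1.859 m. Hydraulic radius R = A/P = 0.5138/1.859 = 0.2764 m. Q_B = (1/0.016)·0.5138·0.2764^(2/3)·√0.00076 = 0.3757 m³/s.
The larger discharge is 0.3757 m³/s and the smaller is 0.2357 m³/s; the ratio is 1.59.

1.59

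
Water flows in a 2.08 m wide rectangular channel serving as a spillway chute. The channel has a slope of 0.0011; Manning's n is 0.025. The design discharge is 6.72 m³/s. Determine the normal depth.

Manning's equation rearranged: A R^(2/3) = nQ / (1·√S) = 0.025 × 6.72 / (√0.0011) = 5.065.
Try y = 1.99 m: A R^(2/3) = 3.21 — short.
Try y = 2.91 m: A R^(2/3) = 5.068 — matches.

y_n = 2.91 m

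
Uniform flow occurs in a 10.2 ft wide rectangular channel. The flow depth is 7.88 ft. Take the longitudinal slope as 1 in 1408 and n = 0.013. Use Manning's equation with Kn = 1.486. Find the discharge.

Q = 520 ft³/s

Flow area A = b·y = 10.2 × 7.88 = 80.38 ft². Wetted perimeter P = b + 2y = 10.2 + 2×7.88 = 25.96 ft.
Hydraulic radius R = A/P = 80.38/25.96 = 3.096 ft.
Manning's equation: Q = (1.486/n) A R^(2/3) S^(1/2) = (1.486/0.013) × 80.38 × 3.096^(2/3) × 0.0007102^(1/2) = 520 ft³/s.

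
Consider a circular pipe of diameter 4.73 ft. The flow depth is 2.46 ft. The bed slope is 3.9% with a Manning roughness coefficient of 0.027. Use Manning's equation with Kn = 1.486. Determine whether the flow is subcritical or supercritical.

For a circular section of diameter D = 4.73 ft at depth y = 2.46 ft, the central angle is θ = 2 arccos(1 − 2y/D) = 3.222 rad. Then A = (D²/8)(θ − sin θ) = 9.235 ft² and P = Dθ/2 = 7.62 ft.
Hydraulic radius R = A/P = 9.235/7.62 = 1.212 ft.
V = (1.486/n) R^(2/3) √S = (1.486/0.027) × 1.212^(2/3) × √0.039 = 12.36 ft/s. Hydraulic depth D_h = A/T = 9.235/4.726 = 1.954 ft.
Froude number Fr = V/√(g·D_h) = 12.36/√(32.2×1.954) = 1.56, which is greater than 1, so the flow is supercritical.

supercritical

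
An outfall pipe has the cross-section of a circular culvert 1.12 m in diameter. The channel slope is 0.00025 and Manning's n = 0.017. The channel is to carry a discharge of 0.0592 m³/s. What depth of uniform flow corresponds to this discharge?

Manning's equation rearranged: A R^(2/3) = nQ / (1·√S) = 0.017 × 0.0592 / (√0.00025) = 0.06365.
Trying y = 0.201 m: A R^(2/3) = 0.02962 — too small.
Trying y = 0.348 m: A R^(2/3) = 0.08836 — too large.
Trying y = 0.294 m: A R^(2/3) = 0.06361 — close enough.

y_n = 0.294 m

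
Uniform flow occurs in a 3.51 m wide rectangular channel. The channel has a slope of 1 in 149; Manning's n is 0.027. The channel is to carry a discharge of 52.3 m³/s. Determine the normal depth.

y_n = 4.25 m

Manning's equation rearranged: A R^(2/3) = nQ / (1·√S) = 0.027 × 52.3 / (√0.006711) = 17.24.
Try y = 5.43 m: A R^(2/3) = 23.01 — over.
Try y = 3.56 m: A R^(2/3) = 13.92 — short.
Try y = 4.25 m: A R^(2/3) = 17.24 — matches.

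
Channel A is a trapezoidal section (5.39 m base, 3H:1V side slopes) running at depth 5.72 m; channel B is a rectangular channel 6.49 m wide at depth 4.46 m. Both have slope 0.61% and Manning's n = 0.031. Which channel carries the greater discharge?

Channel A: With bottom width b = 5.39 m and side slope z = 3: A = (b + zy)y = (5.39 + 3×5.72)×5.72 = 129 m²; P = b + 2y√(1+z²) = 5.39 + 2×5.72×3.162 = 41.57 m. Hydraulic radius R = A/P = 129/41.57 = 3.103 m. Q_A = (1/0.031)·129·3.103^(2/3)·√0.0061 = 691.4 m³/s.
Channel B: Flow area A = b·y = 6.49 × 4.46 = 28.95 m². Wetted perimeter P = b + 2y = 6.49 + 2×4.46 = 15.41 m. Hydraulic radius R = A/P = 28.95/15.41 = 1.878 m. Q_B = (1/0.031)·28.95·1.878^(2/3)·√0.0061 = 111 m³/s.
Q_A = 691.4 m³/s vs Q_B = 111 m³/s, so channel A carries more.

channel A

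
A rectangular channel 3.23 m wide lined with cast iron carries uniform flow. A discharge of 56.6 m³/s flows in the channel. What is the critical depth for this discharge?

For a rectangular channel, critical depth y_c = (q²/g)^(1/3) where q = Q/b = 56.6/3.23 = 17.52 m²/s.
So y_c = (17.52²/9.81)^(1/3) = 3.15 m.

y_c = 3.15 m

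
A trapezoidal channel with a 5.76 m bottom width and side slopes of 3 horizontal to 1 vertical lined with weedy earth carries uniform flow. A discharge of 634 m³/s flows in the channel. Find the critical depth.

y_c = 5.32 m

At critical depth, Q² T / (g A³) = 1, i.e. A³/T = Q²/g = 634²/9.81 = 40970.
Trying y = 3.88 m: A³/T = 10600 — short.
Trying y = 6.74 m: A³/T = 116200 — over.
Trying y = 5.32 m: A³/T = 40950 — matches.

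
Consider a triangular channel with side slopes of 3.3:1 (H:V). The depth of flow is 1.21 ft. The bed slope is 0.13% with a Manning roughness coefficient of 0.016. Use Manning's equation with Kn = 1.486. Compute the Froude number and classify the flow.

subcritical

For a triangular section with side slope z = 3.3: A = zy² = 3.3×1.21² = 4.832 ft²; P = 2y√(1+z²) = 2×1.21×3.448 = 8.345 ft.
Hydraulic radius R = A/P = 4.832/8.345 = 0.579 ft.
V = (1.486/n) R^(2/3) √S = (1.486/0.016) × 0.579^(2/3) × √0.0013 = 2.326 ft/s. Hydraulic depth D_h = A/T = 4.832/7.986 = 0.605 ft.
Froude number Fr = V/√(g·D_h) = 2.326/√(32.2×0.605) = 0.527, which is less than 1, so the flow is subcritical.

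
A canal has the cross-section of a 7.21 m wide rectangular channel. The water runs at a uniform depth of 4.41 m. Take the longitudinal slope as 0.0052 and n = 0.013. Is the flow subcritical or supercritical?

supercritical

Flow area A = b·y = 7.21 × 4.41 = 31.8 m². Wetted perimeter P = b + 2y = 7.21 + 2×4.41 = 16.03 m.
Hydraulic radius R = A/P = 31.8/16.03 = 1.984 m.
V = (1/n) R^(2/3) √S = (1/0.013) × 1.984^(2/3) × √0.0052 = 8.757 m/s. Hydraulic depth D_h = A/T = 31.8/7.21 = 4.41 m.
Froude number Fr = V/√(g·D_h) = 8.757/√(9.81×4.41) = 1.33, which is greater than 1, so the flow is supercritical.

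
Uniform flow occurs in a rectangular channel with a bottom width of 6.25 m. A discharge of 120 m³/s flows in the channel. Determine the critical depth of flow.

For a rectangular channel, critical depth y_c = (q²/g)^(1/3) where q = Q/b = 120/6.25 = 19.2 m²/s.
So y_c = (19.2²/9.81)^(1/3) = 3.35 m.

y_c = 3.35 m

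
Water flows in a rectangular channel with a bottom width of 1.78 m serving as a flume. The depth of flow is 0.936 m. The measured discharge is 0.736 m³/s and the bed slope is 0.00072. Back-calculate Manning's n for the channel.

n = 0.036

Flow area A = b·y = 1.78 × 0.936 = 1.666 m². Wetted perimeter P = b + 2y = 1.78 + 2×0.936 = 3.652 m.
Hydraulic radius R = A/P = 1.666/3.652 = 0.4562 m.
Rearranging Manning's equation: n = (1/Q) A R^(2/3) S^(1/2) = (1/0.736) × 1.666 × 0.4562^(2/3) × √0.00072 = 0.036.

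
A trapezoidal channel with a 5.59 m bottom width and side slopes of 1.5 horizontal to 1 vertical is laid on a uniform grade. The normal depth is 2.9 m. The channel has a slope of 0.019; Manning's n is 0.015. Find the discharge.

With bottom width b = 5.59 m and side slope z = 1.5: A = (b + zy)y = (5.59 + 1.5×2.9)×2.9 = 28.83 m²; P = b + 2y√(1+z²) = 5.59 + 2×2.9×1.803 = 16.05 m.
Hydraulic radius R = A/P = 28.83/16.05 = 1.796 m.
Manning's equation: Q = (1/n) A R^(2/3) S^(1/2) = (1/0.015) × 28.83 × 1.796^(2/3) × 0.019^(1/2) = 391 m³/s.

Q = 391 m³/s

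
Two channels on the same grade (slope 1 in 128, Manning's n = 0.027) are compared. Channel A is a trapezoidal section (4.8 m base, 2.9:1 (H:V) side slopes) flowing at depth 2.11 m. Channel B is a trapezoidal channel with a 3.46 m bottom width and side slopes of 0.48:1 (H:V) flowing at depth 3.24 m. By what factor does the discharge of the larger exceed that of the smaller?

Channel A: With bottom width b = 4.8 m and side slope z = 2.9: A = (b + zy)y = (4.8 + 2.9×2.11)×2.11 = 23.04 m²; P = b + 2y√(1+z²) = 4.8 + 2×2.11×3.068 = 17.75 m. Hydraulic radius R = A/P = 23.04/17.75 = 1.298 m. Q_A = (1/0.027)·23.04·1.298^(2/3)·√0.007812 = 89.76 m³/s.
Channel B: With bottom width b = 3.46 m and side slope z = 0.48: A = (b + zy)y = (3.46 + 0.48×3.24)×3.24 = 16.25 m²; P = b + 2y√(1+z²) = 3.46 + 2×3.24×1.109 = 10.65 m. Hydraulic radius R = A/P = 16.25/10.65 = 1.526 m. Q_B = (1/0.027)·16.25·1.526^(2/3)·√0.007812 = 70.51 m³/s.
The larger discharge is 89.76 m³/s and the smaller is 70.51 m³/s; the ratio is 1.27.

1.27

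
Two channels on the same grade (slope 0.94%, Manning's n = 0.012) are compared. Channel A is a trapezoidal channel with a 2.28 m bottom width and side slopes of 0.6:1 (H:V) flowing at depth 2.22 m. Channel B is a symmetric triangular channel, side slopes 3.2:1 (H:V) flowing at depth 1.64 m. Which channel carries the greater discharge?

Channel A: With bottom width b = 2.28 m and side slope z = 0.6: A = (b + zy)y = (2.28 + 0.6×2.22)×2.22 = 8.019 m²; P = b + 2y√(1+z²) = 2.28 + 2×2.22×1.166 = 7.458 m. Hydraulic radius R = A/P = 8.019/7.458 = 1.075 m. Q_A = (1/0.012)·8.019·1.075^(2/3)·√0.0094 = 67.99 m³/s.
Channel B: For a triangular section with side slope z = 3.2: A = zy² = 3.2×1.64² = 8.607 m²; P = 2y√(1+z²) = 2×1.64×3.353 = 11 m. Hydraulic radius R = A/P = 8.607/11 = 0.7827 m. Q_B = (1/0.012)·8.607·0.7827^(2/3)·√0.0094 = 59.06 m³/s.
Q_A = 67.99 m³/s vs Q_B = 59.06 m³/s, so channel A carries more.

channel A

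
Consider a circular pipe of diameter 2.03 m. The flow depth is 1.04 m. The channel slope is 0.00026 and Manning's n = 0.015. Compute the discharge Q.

For a circular section of diameter D = 2.03 m at depth y = 1.04 m, the central angle is θ = 2 arccos(1 − 2y/D) = 3.191 rad. Then A = (D²/8)(θ − sin θ) = 1.669 m² and P = Dθ/2 = 3.239 m.
Hydraulic radius R = A/P = 1.669/3.239 = 0.5153 m.
Manning's equation: Q = (1/n) A R^(2/3) S^(1/2) = (1/0.015) × 1.669 × 0.5153^(2/3) × 0.00026^(1/2) = 1.15 m³/s.

Q = 1.15 m³/s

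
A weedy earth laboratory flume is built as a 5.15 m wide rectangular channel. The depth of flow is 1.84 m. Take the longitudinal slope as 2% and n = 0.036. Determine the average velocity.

Flow area A = b·y = 5.15 × 1.84 = 9.476 m². Wetted perimeter P = b + 2y = 5.15 + 2×1.84 = 8.83 m.
Hydraulic radius R = A/P = 9.476/8.83 = 1.073 m.
From Manning's equation, V = (1/n) R^(2/3) S^(1/2) = (1/0.036) × 1.073^(2/3) × 0.02^(1/2) = 4.12 m/s.

V = 4.12 m/s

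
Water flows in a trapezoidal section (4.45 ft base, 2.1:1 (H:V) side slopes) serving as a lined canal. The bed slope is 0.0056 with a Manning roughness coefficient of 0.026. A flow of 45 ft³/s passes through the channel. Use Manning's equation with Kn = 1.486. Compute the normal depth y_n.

y_n = 1.44 ft

Manning's equation rearranged: A R^(2/3) = nQ / (1.486·√S) = 0.026 × 45 / (1.486 × √0.0056) = 10.52.
At y = 1.58 ft: A R^(2/3) = 12.6 — over.
At y = 1.26 ft: A R^(2/3) = 8.13 — short.
At y = 1.44 ft: A R^(2/3) = 10.51 — close enough.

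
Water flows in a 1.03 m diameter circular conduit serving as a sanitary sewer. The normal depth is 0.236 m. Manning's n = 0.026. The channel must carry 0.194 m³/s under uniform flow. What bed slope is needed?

For a circular section of diameter D = 1.03 m at depth y = 0.236 m, the central angle is θ = 2 arccos(1 − 2y/D) = 1.997 rad. Then A = (D²/8)(θ − sin θ) = 0.144 m² and P = Dθ/2 = 1.028 m.
Hydraulic radius R = A/P = 0.144/1.028 = 0.14 m.
From Manning's equation, S = [nQ / (1 A R^(2/3))]² = [0.026 × 0.194 / (1 × 0.144 × 0.14^(2/3))]² = 0.0169.

S = 0.0169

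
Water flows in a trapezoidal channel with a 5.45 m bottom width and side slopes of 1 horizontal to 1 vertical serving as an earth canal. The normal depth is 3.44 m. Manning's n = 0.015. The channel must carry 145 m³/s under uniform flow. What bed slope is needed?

With bottom width b = 5.45 m and side slope z = 1: A = (b + zy)y = (5.45 + 1×3.44)×3.44 = 30.58 m²; P = b + 2y√(1+z²) = 5.45 + 2×3.44×1.414 = 15.18 m.
Hydraulic radius R = A/P = 30.58/15.18 = 2.015 m.
From Manning's equation, S = [nQ / (1 A R^(2/3))]² = [0.015 × 145 / (1 × 30.58 × 2.015^(2/3))]² = 0.00199.

S = 0.00199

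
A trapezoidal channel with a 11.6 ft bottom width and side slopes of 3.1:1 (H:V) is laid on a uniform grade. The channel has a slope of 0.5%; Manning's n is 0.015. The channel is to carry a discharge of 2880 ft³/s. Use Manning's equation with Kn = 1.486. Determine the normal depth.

y_n = 5.92 ft

Manning's equation rearranged: A R^(2/3) = nQ / (1.486·√S) = 0.015 × 2880 / (1.486 × √0.005) = 411.1.
At y = 5.15 ft: A R^(2/3) = 304.7 — short.
At y = 6.5 ft: A R^(2/3) = 504.8 — over.
At y = 5.92 ft: A R^(2/3) = 411.4 — ≈ 411.1.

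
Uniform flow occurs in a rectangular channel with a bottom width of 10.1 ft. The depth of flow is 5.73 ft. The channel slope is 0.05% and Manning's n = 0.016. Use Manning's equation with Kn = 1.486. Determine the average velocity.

Flow area A = b·y = 10.1 × 5.73 = 57.87 ft². Wetted perimeter P = b + 2y = 10.1 + 2×5.73 = 21.56 ft.
Hydraulic radius R = A/P = 57.87/21.56 = 2.684 ft.
From Manning's equation, V = (1.486/n) R^(2/3) S^(1/2) = (1.486/0.016) × 2.684^(2/3) × 0.0005^(1/2) = 4.01 ft/s.

V = 4.01 ft/s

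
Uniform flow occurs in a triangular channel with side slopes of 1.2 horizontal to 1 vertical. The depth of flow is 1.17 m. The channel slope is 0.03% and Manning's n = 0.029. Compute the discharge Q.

For a triangular section with side slope z = 1.2: A = zy² = 1.2×1.17² = 1.643 m²; P = 2y√(1+z²) = 2×1.17×1.562 = 3.655 m.
Hydraulic radius R = A/P = 1.643/3.655 = 0.4494 m.
Manning's equation: Q = (1/n) A R^(2/3) S^(1/2) = (1/0.029) × 1.643 × 0.4494^(2/3) × 0.0003^(1/2) = 0.576 m³/s.

Q = 0.576 m³/s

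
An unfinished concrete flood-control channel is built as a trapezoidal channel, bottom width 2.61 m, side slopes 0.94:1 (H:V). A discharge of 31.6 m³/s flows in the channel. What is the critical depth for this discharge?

y_c = 1.94 m

At critical depth, Q² T / (g A³) = 1, i.e. A³/T = Q²/g = 31.6²/9.81 = 101.8.
At y = 1.37 m: A³/T = 29.36 — short.
At y = 1.94 m: A³/T = 101.7 — matches.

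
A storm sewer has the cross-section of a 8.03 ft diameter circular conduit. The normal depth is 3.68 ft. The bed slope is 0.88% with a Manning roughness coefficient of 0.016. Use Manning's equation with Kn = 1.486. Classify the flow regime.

supercritical

For a circular section of diameter D = 8.03 ft at depth y = 3.68 ft, the central angle is θ = 2 arccos(1 − 2y/D) = 2.975 rad. Then A = (D²/8)(θ − sin θ) = 22.63 ft² and P = Dθ/2 = 11.94 ft.
Hydraulic radius R = A/P = 22.63/11.94 = 1.895 ft.
V = (1.486/n) R^(2/3) √S = (1.486/0.016) × 1.895^(2/3) × √0.0088 = 13.34 ft/s. Hydraulic depth D_h = A/T = 22.63/8.002 = 2.829 ft.
Froude number Fr = V/√(g·D_h) = 13.34/√(32.2×2.829) = 1.4, which is greater than 1, so the flow is supercritical.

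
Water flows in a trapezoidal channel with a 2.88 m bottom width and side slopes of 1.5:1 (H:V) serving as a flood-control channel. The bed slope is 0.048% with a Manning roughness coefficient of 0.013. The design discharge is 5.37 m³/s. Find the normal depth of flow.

y_n = 0.97 m

Manning's equation rearranged: A R^(2/3) = nQ / (1·√S) = 0.013 × 5.37 / (√0.00048) = 3.186.
Try y = 0.798 m: A R^(2/3) = 2.224 — too small.
Try y = 0.97 m: A R^(2/3) = 3.185 — ≈ 3.186.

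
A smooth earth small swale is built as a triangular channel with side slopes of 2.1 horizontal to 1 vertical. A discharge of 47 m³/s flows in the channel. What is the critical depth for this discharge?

y_c = 2.52 m

At critical depth, Q² T / (g A³) = 1, i.e. A³/T = Q²/g = 47²/9.81 = 225.2.
Trying y = 2.14 m: A³/T = 98.96 — too small.
Trying y = 3.02 m: A³/T = 553.9 — too large.
Trying y = 2.52 m: A³/T = 224.1 — close enough.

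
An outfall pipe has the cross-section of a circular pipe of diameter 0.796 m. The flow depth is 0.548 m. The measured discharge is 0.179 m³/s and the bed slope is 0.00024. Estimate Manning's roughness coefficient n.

n = 0.012

For a circular section of diameter D = 0.796 m at depth y = 0.548 m, the central angle is θ = 2 arccos(1 − 2y/D) = 3.914 rad. Then A = (D²/8)(θ − sin θ) = 0.3653 m² and P = Dθ/2 = 1.558 m.
Hydraulic radius R = A/P = 0.3653/1.558 = 0.2345 m.
Rearranging Manning's equation: n = (1/Q) A R^(2/3) S^(1/2) = (1/0.179) × 0.3653 × 0.2345^(2/3) × √0.00024 = 0.012.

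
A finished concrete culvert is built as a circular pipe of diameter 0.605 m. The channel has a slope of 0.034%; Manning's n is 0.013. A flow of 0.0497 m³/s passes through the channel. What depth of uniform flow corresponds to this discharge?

Manning's equation rearranged: A R^(2/3) = nQ / (1·√S) = 0.013 × 0.0497 / (√0.00034) = 0.03504.
At y = 0.3 m: A R^(2/3) = 0.04023 — over.
At y = 0.219 m: A R^(2/3) = 0.02286 — short.
At y = 0.277 m: A R^(2/3) = 0.03504 — ≈ 0.03504.

y_n = 0.277 m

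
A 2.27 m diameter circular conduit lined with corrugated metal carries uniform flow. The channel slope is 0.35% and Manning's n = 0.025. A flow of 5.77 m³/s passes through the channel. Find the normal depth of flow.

y_n = 1.65 m

Manning's equation rearranged: A R^(2/3) = nQ / (1·√S) = 0.025 × 5.77 / (√0.0035) = 2.438.
Trying y = 1.31 m: A R^(2/3) = 1.754 — short.
Trying y = 2.08 m: A R^(2/3) = 2.974 — over.
Trying y = 1.65 m: A R^(2/3) = 2.436 — close enough.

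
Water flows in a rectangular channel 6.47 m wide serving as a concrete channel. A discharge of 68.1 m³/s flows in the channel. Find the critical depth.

For a rectangular channel, critical depth y_c = (q²/g)^(1/3) where q = Q/b = 68.1/6.47 = 10.53 m²/s.
So y_c = (10.53²/9.81)^(1/3) = 2.24 m.

y_c = 2.24 m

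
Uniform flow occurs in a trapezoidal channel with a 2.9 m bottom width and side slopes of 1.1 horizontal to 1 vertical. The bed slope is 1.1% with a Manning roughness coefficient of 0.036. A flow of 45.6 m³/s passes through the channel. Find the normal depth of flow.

y_n = 2.37 m

Manning's equation rearranged: A R^(2/3) = nQ / (1·√S) = 0.036 × 45.6 / (√0.011) = 15.65.
At y = 2.67 m: A R^(2/3) = 19.85 — over.
At y = 1.67 m: A R^(2/3) = 7.941 — short.
At y = 2.37 m: A R^(2/3) = 15.64 — matches.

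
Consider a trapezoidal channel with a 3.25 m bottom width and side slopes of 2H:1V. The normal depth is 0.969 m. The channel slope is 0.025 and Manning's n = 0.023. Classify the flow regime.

With bottom width b = 3.25 m and side slope z = 2: A = (b + zy)y = (3.25 + 2×0.969)×0.969 = 5.027 m²; P = b + 2y√(1+z²) = 3.25 + 2×0.969×2.236 = 7.583 m.
Hydraulic radius R = A/P = 5.027/7.583 = 0.6629 m.
V = (1/n) R^(2/3) √S = (1/0.023) × 0.6629^(2/3) × √0.025 = 5.227 m/s. Hydraulic depth D_h = A/T = 5.027/7.126 = 0.7055 m.
Froude number Fr = V/√(g·D_h) = 5.227/√(9.81×0.7055) = 1.99, which is greater than 1, so the flow is supercritical.

supercritical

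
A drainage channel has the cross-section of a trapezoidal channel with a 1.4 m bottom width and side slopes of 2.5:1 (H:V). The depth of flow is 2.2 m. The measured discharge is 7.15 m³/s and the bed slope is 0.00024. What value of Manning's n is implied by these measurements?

n = 0.036

With bottom width b = 1.4 m and side slope z = 2.5: A = (b + zy)y = (1.4 + 2.5×2.2)×2.2 = 15.18 m²; P = b + 2y√(1+z²) = 1.4 + 2×2.2×2.693 = 13.25 m.
Hydraulic radius R = A/P = 15.18/13.25 = 1.146 m.
Rearranging Manning's equation: n = (1/Q) A R^(2/3) S^(1/2) = (1/7.15) × 15.18 × 1.146^(2/3) × √0.00024 = 0.036.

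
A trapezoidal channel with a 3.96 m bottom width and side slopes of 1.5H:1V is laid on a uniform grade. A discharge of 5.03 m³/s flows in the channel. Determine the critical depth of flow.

At critical depth, Q² T / (g A³) = 1, i.e. A³/T = Q²/g = 5.03²/9.81 = 2.579.
At y = 0.56 m: A³/T = 3.444 — over.
At y = 0.512 m: A³/T = 2.581 — close enough.

y_c = 0.512 m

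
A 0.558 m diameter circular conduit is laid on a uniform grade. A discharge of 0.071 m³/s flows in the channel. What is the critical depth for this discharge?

y_c = 0.172 m

At critical depth, Q² T / (g A³) = 1, i.e. A³/T = Q²/g = 0.071²/9.81 = 0.0005139.
At y = 0.189 m: A³/T = 0.0007346 — over.
At y = 0.154 m: A³/T = 0.0003323 — short.
At y = 0.172 m: A³/T = 0.0005102 — matches.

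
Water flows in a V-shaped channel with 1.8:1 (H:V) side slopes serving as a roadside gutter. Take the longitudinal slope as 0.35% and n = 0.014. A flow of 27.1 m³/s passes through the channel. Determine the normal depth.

y_n = 1.98 m

Manning's equation rearranged: A R^(2/3) = nQ / (1·√S) = 0.014 × 27.1 / (√0.0035) = 6.413.
Trying y = 2.35 m: A R^(2/3) = 10.12 — high.
Trying y = 1.55 m: A R^(2/3) = 3.336 — low.
Trying y = 1.98 m: A R^(2/3) = 6.408 — close enough.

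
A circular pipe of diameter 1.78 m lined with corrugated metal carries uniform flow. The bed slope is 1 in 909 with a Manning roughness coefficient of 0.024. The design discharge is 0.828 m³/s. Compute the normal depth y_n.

Manning's equation rearranged: A R^(2/3) = nQ / (1·√S) = 0.024 × 0.828 / (√0.0011) = 0.5991.
Try y = 0.96 m: A R^(2/3) = 0.8229 — high.
Try y = 0.797 m: A R^(2/3) = 0.5988 — matches.

y_n = 0.797 m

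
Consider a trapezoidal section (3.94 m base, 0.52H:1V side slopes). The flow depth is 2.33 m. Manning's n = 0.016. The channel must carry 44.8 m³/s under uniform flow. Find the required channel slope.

S = 0.0025

With bottom width b = 3.94 m and side slope z = 0.52: A = (b + zy)y = (3.94 + 0.52×2.33)×2.33 = 12 m²; P = b + 2y√(1+z²) = 3.94 + 2×2.33×1.127 = 9.192 m.
Hydraulic radius R = A/P = 12/9.192 = 1.306 m.
From Manning's equation, S = [nQ / (1 A R^(2/3))]² = [0.016 × 44.8 / (1 × 12 × 1.306^(2/3))]² = 0.0025.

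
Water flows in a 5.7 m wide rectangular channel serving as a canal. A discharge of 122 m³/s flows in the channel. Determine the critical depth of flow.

For a rectangular channel, critical depth y_c = (q²/g)^(1/3) where q = Q/b = 122/5.7 = 21.4 m²/s.
So y_c = (21.4²/9.81)^(1/3) = 3.6 m.

y_c = 3.6 m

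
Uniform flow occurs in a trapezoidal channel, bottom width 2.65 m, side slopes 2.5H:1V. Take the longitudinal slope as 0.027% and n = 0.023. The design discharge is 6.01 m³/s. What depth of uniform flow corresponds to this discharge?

y_n = 1.46 m

Manning's equation rearranged: A R^(2/3) = nQ / (1·√S) = 0.023 × 6.01 / (√0.00027) = 8.412.
Try y = 1.11 m: A R^(2/3) = 4.738 — short.
Try y = 1.79 m: A R^(2/3) = 13.07 — over.
Try y = 1.46 m: A R^(2/3) = 8.414 — matches.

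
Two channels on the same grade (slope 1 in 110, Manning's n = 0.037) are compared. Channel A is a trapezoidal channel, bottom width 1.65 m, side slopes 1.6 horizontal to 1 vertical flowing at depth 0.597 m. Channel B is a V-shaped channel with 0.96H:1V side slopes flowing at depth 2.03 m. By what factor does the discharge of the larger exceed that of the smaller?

3.71

Channel A: With bottom width b = 1.65 m and side slope z = 1.6: A = (b + zy)y = (1.65 + 1.6×0.597)×0.597 = 1.555 m²; P = b + 2y√(1+z²) = 1.65 + 2×0.597×1.887 = 3.903 m. Hydraulic radius R = A/P = 1.555/3.903 = 0.3985 m. Q_A = (1/0.037)·1.555·0.3985^(2/3)·√0.009091 = 2.17 m³/s.
Channel B: For a triangular section with side slope z = 0.96: A = zy² = 0.96×2.03² = 3.956 m²; P = 2y√(1+z²) = 2×2.03×1.386 = 5.628 m. Hydraulic radius R = A/P = 3.956/5.628 = 0.7029 m. Q_B = (1/0.037)·3.956·0.7029^(2/3)·√0.009091 = 8.059 m³/s.
The larger discharge is 8.059 m³/s and the smaller is 2.17 m³/s; the ratio is 3.71.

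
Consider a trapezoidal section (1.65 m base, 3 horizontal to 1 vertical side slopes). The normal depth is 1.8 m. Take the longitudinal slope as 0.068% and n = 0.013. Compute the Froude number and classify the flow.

subcritical

With bottom width b = 1.65 m and side slope z = 3: A = (b + zy)y = (1.65 + 3×1.8)×1.8 = 12.69 m²; P = b + 2y√(1+z²) = 1.65 + 2×1.8×3.162 = 13.03 m.
Hydraulic radius R = A/P = 12.69/13.03 = 0.9736 m.
V = (1/n) R^(2/3) √S = (1/0.013) × 0.9736^(2/3) × √0.00068 = 1.97 m/s. Hydraulic depth D_h = A/T = 12.69/12.45 = 1.019 m.
Froude number Fr = V/√(g·D_h) = 1.97/√(9.81×1.019) = 0.623, which is less than 1, so the flow is subcritical.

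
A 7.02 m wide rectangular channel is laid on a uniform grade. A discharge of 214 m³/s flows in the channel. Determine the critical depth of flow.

For a rectangular channel, critical depth y_c = (q²/g)^(1/3) where q = Q/b = 214/7.02 = 30.48 m²/s.
So y_c = (30.48²/9.81)^(1/3) = 4.56 m.

y_c = 4.56 m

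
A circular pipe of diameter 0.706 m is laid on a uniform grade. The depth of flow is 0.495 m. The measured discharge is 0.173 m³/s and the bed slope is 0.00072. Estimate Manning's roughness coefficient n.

n = 0.016

For a circular section of diameter D = 0.706 m at depth y = 0.495 m, the central angle is θ = 2 arccos(1 − 2y/D) = 3.97 rad. Then A = (D²/8)(θ − sin θ) = 0.2932 m² and P = Dθ/2 = 1.401 m.
Hydraulic radius R = A/P = 0.2932/1.401 = 0.2093 m.
Rearranging Manning's equation: n = (1/Q) A R^(2/3) S^(1/2) = (1/0.173) × 0.2932 × 0.2093^(2/3) × √0.00072 = 0.016.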